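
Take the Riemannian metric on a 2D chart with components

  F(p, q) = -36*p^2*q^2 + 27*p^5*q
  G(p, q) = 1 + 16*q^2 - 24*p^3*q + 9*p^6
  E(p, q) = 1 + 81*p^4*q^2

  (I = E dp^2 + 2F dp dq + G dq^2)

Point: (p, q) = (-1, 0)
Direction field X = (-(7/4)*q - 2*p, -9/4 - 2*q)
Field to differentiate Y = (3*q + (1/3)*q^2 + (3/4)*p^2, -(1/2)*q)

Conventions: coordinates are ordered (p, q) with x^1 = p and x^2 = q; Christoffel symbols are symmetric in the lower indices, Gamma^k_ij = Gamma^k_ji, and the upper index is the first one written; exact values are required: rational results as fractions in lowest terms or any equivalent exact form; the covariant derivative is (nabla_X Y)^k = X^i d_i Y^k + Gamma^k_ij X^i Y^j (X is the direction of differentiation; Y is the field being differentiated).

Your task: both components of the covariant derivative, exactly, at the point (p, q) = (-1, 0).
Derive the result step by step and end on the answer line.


E = 1, F = 0, G = 10 at the point
E_p = 0, E_q = 0, F_p = 0, F_q = -27, G_p = -54, G_q = 24
EG - F^2 = 10;  g^inv = (1/10) * [[10, 0], [0, 1]]
first-kind symbols [ij,l] = (1/2)(d_i g_jl + d_j g_il - d_l g_ij): [pp,p] = E_p/2 = 0, [pp,q] = F_p - E_q/2 = 0, [pq,p] = E_q/2 = 0, [pq,q] = G_p/2 = -27, [qq,p] = F_q - G_p/2 = 0, [qq,q] = G_q/2 = 12
Gamma^p_ij = (G*[ij,p] - F*[ij,q])/(EG - F^2), Gamma^q_ij = (E*[ij,q] - F*[ij,p])/(EG - F^2)
Gamma_ppp = 0, Gamma_ppq = 0, Gamma_pqq = 0, Gamma_qpp = 0, Gamma_qpq = -27/10, Gamma_qqq = 6/5
X = (2, -9/4), Y = (3/4, 0) at the point

Answer: (nabla_X Y)^p = -39/4, (nabla_X Y)^q = 909/160


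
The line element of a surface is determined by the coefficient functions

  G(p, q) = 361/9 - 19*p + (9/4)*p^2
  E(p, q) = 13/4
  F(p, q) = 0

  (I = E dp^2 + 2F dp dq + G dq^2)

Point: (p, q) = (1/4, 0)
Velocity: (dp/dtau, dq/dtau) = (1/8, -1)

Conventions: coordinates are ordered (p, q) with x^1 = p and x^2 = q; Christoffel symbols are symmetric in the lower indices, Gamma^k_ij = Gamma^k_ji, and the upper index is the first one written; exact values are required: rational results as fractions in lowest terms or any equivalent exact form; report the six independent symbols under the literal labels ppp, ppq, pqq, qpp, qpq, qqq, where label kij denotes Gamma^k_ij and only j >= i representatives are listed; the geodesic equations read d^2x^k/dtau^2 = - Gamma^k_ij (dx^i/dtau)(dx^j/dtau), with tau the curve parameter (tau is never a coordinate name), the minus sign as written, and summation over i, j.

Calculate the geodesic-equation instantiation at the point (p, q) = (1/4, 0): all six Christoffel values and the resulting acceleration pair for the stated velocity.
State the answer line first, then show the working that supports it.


Answer: Gamma_ppp = 0, Gamma_ppq = 0, Gamma_pqq = 11/4, Gamma_qpp = 0, Gamma_qpq = -36/143, Gamma_qqq = 0; accelerations (d^2p/dtau^2, d^2q/dtau^2) = (-11/4, -9/143)

E = 13/4, F = 0, G = 20449/576 at the point
E_p = 0, E_q = 0, F_p = 0, F_q = 0, G_p = -143/8, G_q = 0
EG - F^2 = 265837/2304;  g^inv = (2304/265837) * [[20449/576, 0], [0, 13/4]]
first-kind symbols [ij,l] = (1/2)(d_i g_jl + d_j g_il - d_l g_ij): [pp,p] = E_p/2 = 0, [pp,q] = F_p - E_q/2 = 0, [pq,p] = E_q/2 = 0, [pq,q] = G_p/2 = -143/16, [qq,p] = F_q - G_p/2 = 143/16, [qq,q] = G_q/2 = 0
Gamma^p_ij = (G*[ij,p] - F*[ij,q])/(EG - F^2), Gamma^q_ij = (E*[ij,q] - F*[ij,p])/(EG - F^2)
Gamma_ppp = 0, Gamma_ppq = 0, Gamma_pqq = 11/4, Gamma_qpp = 0, Gamma_qpq = -36/143, Gamma_qqq = 0
d^2p/dtau^2 = -(Gamma_ppp*(1/8)^2 + 2*Gamma_ppq*(1/8)*(-1) + Gamma_pqq*(-1)^2) = -11/4
d^2q/dtau^2 = -(Gamma_qpp*(1/8)^2 + 2*Gamma_qpq*(1/8)*(-1) + Gamma_qqq*(-1)^2) = -9/143


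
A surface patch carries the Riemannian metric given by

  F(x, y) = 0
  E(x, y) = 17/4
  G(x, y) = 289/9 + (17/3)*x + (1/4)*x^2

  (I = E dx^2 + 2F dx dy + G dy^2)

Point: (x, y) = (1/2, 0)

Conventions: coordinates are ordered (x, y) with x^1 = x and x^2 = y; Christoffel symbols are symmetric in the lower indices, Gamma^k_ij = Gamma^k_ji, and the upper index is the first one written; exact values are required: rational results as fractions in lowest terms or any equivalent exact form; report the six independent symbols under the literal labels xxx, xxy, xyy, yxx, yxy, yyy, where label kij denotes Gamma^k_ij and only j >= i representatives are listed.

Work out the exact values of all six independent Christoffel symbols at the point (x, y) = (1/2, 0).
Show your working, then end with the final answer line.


E = 17/4, F = 0, G = 5041/144 at the point
E_x = 0, E_y = 0, F_x = 0, F_y = 0, G_x = 71/12, G_y = 0
EG - F^2 = 85697/576;  g^inv = (576/85697) * [[5041/144, 0], [0, 17/4]]
first-kind symbols [ij,l] = (1/2)(d_i g_jl + d_j g_il - d_l g_ij): [xx,x] = E_x/2 = 0, [xx,y] = F_x - E_y/2 = 0, [xy,x] = E_y/2 = 0, [xy,y] = G_x/2 = 71/24, [yy,x] = F_y - G_x/2 = -71/24, [yy,y] = G_y/2 = 0
Gamma^x_ij = (G*[ij,x] - F*[ij,y])/(EG - F^2), Gamma^y_ij = (E*[ij,y] - F*[ij,x])/(EG - F^2)

Answer: Gamma_xxx = 0, Gamma_xxy = 0, Gamma_xyy = -71/102, Gamma_yxx = 0, Gamma_yxy = 6/71, Gamma_yyy = 0


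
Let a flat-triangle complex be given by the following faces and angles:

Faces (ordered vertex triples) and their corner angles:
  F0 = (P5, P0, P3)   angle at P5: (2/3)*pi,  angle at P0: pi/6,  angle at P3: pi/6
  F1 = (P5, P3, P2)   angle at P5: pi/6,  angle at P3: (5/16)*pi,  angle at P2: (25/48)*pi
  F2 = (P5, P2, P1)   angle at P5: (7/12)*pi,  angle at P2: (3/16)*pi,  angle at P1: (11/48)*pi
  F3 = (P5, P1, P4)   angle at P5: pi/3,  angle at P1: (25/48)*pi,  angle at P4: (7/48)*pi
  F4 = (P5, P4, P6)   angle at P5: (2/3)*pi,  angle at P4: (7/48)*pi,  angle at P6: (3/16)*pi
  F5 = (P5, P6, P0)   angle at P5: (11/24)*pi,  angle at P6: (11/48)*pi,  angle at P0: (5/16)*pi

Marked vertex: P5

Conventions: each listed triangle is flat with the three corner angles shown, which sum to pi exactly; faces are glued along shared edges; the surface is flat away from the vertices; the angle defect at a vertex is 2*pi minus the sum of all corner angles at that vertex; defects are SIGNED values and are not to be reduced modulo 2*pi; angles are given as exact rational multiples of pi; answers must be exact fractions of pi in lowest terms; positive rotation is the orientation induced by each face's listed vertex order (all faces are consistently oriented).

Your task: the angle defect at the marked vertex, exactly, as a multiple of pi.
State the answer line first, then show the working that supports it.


Answer: defect(P5) = (-7/8)*pi

Sum of corner angles at P5: (23/8)*pi
defect = 2*pi - (23/8)*pi


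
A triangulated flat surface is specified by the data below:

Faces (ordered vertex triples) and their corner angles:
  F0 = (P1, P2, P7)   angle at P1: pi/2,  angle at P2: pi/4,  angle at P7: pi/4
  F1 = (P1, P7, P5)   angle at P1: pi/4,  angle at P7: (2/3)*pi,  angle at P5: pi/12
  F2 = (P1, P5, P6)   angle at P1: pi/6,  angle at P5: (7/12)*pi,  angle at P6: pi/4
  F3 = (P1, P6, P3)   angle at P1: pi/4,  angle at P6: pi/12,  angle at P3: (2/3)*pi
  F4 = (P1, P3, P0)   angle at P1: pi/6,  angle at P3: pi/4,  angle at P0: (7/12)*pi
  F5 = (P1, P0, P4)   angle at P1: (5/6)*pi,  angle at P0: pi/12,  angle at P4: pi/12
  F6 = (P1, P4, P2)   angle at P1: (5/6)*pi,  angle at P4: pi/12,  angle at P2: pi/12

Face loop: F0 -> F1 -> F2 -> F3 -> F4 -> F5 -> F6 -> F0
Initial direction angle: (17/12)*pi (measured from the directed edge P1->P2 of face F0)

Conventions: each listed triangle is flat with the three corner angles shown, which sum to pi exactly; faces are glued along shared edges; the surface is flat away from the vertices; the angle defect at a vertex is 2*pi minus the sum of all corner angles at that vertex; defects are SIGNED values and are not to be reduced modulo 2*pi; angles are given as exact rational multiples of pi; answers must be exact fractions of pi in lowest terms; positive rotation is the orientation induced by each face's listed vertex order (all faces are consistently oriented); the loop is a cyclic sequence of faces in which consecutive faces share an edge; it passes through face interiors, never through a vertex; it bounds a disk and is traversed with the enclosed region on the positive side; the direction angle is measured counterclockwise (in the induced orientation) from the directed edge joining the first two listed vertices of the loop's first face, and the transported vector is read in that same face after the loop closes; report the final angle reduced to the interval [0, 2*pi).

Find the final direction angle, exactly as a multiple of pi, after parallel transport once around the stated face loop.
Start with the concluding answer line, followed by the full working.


Answer: final direction angle = (5/12)*pi

enclosed vertex P1: corner angles sum to 3*pi, defect = 2*pi - 3*pi = -pi
by Gauss-Bonnet the loop rotates the vector by the enclosed defect sum (positive orientation, mod 2*pi)
final angle = (17/12)*pi - pi = (5/12)*pi (mod 2*pi)


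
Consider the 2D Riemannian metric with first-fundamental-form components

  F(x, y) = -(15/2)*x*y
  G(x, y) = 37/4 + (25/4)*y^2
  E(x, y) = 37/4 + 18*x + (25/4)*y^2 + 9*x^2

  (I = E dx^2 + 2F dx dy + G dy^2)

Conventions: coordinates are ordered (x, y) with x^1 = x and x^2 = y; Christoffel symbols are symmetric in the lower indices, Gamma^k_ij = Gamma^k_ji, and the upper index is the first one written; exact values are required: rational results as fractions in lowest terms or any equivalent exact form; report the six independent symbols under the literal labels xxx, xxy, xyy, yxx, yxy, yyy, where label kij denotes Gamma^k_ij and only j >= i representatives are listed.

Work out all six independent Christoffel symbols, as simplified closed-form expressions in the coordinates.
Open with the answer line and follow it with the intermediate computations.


Answer: Gamma_xxx = (-750*x*y^2 + 1332*x + 900*y^2 + 1332)/(1332*x^2 + 1800*x*y^2 + 2664*x + 625*y^4 + 1850*y^2 + 1369), Gamma_xxy = (625*y^3 + 925*y)/(1332*x^2 + 1800*x*y^2 + 2664*x + 625*y^4 + 1850*y^2 + 1369), Gamma_xyy = -1110*x/(1332*x^2 + 1800*x*y^2 + 2664*x + 625*y^4 + 1850*y^2 + 1369), Gamma_yxx = (-900*x^2*y - 2880*x*y - 1375*y^3 - 2035*y)/(1332*x^2 + 1800*x*y^2 + 2664*x + 625*y^4 + 1850*y^2 + 1369), Gamma_yxy = 750*x*y^2/(1332*x^2 + 1800*x*y^2 + 2664*x + 625*y^4 + 1850*y^2 + 1369), Gamma_yyy = (1800*x*y + 625*y^3 + 925*y)/(1332*x^2 + 1800*x*y^2 + 2664*x + 625*y^4 + 1850*y^2 + 1369)

E = 37/4 + 18*x + (25/4)*y^2 + 9*x^2; F = -(15/2)*x*y; G = 37/4 + (25/4)*y^2
Gamma^k_ij = (1/2) g^{kl} (d_i g_jl + d_j g_il - d_l g_ij), with g^inv = (1/(EG-F^2)) [[G, -F], [-F, E]]
first partials: E_x = 18 + 18*x, E_y = (25/2)*y, F_x = -(15/2)*y, F_y = -(15/2)*x, G_x = 0, G_y = (25/2)*y
D = EG - F^2 = 1369/16 + (333/2)*x + (925/8)*y^2 + (333/4)*x^2 + (225/2)*x*y^2 + (625/16)*y^4
expanded: Gamma^x_xx = (G E_x - 2F F_x + F E_y)/(2D), Gamma^x_xy = (G E_y - F G_x)/(2D), Gamma^x_yy = (2G F_y - G G_x - F G_y)/(2D), Gamma^y_xx = (2E F_x - E E_y - F E_x)/(2D), Gamma^y_xy = (E G_x - F E_y)/(2D), Gamma^y_yy = (E G_y - 2F F_y + F G_x)/(2D); substitute and cancel common factors


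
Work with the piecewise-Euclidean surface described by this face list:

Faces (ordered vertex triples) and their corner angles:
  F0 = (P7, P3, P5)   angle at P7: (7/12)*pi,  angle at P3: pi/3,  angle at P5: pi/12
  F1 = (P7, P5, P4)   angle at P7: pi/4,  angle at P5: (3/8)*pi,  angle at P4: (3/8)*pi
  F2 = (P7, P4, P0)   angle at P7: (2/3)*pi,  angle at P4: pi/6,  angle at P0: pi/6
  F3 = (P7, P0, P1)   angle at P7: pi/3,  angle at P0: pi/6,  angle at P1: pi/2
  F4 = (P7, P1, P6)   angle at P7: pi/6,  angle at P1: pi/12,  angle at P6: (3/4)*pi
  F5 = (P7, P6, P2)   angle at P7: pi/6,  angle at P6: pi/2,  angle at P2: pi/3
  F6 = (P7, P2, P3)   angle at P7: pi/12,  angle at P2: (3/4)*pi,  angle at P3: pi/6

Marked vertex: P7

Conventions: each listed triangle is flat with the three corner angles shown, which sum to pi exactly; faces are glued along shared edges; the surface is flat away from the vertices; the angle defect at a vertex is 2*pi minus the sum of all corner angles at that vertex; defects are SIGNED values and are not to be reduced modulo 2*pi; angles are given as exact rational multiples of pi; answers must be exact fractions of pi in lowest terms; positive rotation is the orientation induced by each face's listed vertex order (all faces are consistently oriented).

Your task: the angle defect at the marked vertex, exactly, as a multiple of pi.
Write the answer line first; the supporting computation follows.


Answer: defect(P7) = -pi/4

Sum of corner angles at P7: (9/4)*pi
defect = 2*pi - (9/4)*pi


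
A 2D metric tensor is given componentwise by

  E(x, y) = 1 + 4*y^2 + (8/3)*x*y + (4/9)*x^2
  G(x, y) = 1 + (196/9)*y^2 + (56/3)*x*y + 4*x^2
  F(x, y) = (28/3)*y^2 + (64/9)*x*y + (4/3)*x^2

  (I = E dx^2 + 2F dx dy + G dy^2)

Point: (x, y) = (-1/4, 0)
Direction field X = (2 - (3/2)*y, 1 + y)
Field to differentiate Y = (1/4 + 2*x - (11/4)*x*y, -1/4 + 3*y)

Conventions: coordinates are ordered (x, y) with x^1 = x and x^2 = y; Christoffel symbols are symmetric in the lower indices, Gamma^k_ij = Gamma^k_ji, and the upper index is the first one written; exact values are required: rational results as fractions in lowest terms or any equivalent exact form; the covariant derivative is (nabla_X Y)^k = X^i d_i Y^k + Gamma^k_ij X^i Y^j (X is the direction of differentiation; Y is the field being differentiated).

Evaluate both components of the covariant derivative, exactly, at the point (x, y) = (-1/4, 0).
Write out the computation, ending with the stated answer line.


E = 37/36, F = 1/12, G = 5/4 at the point
E_x = -2/9, E_y = -2/3, F_x = -2/3, F_y = -16/9, G_x = -2, G_y = -14/3
EG - F^2 = 23/18;  g^inv = (18/23) * [[5/4, -1/12], [-1/12, 37/36]]
first-kind symbols [ij,l] = (1/2)(d_i g_jl + d_j g_il - d_l g_ij): [xx,x] = E_x/2 = -1/9, [xx,y] = F_x - E_y/2 = -1/3, [xy,x] = E_y/2 = -1/3, [xy,y] = G_x/2 = -1, [yy,x] = F_y - G_x/2 = -7/9, [yy,y] = G_y/2 = -7/3
Gamma^x_ij = (G*[ij,x] - F*[ij,y])/(EG - F^2), Gamma^y_ij = (E*[ij,y] - F*[ij,x])/(EG - F^2)
Gamma_xxx = -2/23, Gamma_xxy = -6/23, Gamma_xyy = -14/23, Gamma_yxx = -6/23, Gamma_yxy = -18/23, Gamma_yyy = -42/23
X = (2, 1), Y = (-1/4, -1/4) at the point

Answer: (nabla_X Y)^x = 1869/368, (nabla_X Y)^y = 96/23


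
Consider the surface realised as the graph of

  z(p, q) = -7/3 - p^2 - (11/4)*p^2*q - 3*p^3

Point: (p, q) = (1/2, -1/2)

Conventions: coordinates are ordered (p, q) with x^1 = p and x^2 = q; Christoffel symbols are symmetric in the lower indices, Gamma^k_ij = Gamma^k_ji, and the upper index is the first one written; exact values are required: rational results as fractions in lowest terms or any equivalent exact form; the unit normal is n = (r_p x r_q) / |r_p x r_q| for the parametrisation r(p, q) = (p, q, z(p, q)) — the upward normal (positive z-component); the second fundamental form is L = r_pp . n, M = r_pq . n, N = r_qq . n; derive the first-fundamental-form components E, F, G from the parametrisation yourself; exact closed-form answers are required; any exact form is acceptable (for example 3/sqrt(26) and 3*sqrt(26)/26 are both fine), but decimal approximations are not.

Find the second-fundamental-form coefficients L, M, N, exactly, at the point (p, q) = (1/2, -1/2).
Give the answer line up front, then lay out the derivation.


Answer: L = -132*sqrt(1277)/1277, M = -44*sqrt(1277)/1277, N = 0

z_p = -15/8, z_q = -11/16, z_pp = -33/4, z_pq = -11/4, z_qq = 0
E = 289/64, F = 165/128, G = 377/256; answer radicand W^2 = 1277/256
unnormalised second-form numerators: l = -33/4, m = -11/4, n = 0; L = l/sqrt(1277/256), and similarly M = m/sqrt(W^2), N = n/sqrt(W^2)


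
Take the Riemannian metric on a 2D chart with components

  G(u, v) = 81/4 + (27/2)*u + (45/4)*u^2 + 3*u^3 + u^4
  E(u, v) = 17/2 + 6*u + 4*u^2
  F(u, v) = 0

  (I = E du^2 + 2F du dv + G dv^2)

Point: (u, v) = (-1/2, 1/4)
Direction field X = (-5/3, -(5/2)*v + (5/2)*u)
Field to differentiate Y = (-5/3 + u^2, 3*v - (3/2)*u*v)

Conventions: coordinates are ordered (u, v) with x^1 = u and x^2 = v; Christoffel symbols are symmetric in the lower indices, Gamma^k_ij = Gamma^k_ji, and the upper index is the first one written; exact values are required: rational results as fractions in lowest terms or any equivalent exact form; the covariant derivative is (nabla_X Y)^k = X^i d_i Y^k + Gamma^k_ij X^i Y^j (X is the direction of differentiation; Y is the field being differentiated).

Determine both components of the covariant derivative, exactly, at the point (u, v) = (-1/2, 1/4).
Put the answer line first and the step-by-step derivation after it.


Answer: (nabla_X Y)^u = 9625/3744, (nabla_X Y)^v = -1605/256

E = 13/2, F = 0, G = 16 at the point
E_u = 2, E_v = 0, F_u = 0, F_v = 0, G_u = 4, G_v = 0
EG - F^2 = 104;  g^inv = (1/104) * [[16, 0], [0, 13/2]]
first-kind symbols [ij,l] = (1/2)(d_i g_jl + d_j g_il - d_l g_ij): [uu,u] = E_u/2 = 1, [uu,v] = F_u - E_v/2 = 0, [uv,u] = E_v/2 = 0, [uv,v] = G_u/2 = 2, [vv,u] = F_v - G_u/2 = -2, [vv,v] = G_v/2 = 0
Gamma^u_ij = (G*[ij,u] - F*[ij,v])/(EG - F^2), Gamma^v_ij = (E*[ij,v] - F*[ij,u])/(EG - F^2)
Gamma_uuu = 2/13, Gamma_uuv = 0, Gamma_uvv = -4/13, Gamma_vuu = 0, Gamma_vuv = 1/8, Gamma_vvv = 0
X = (-5/3, -15/8), Y = (-17/12, 15/16) at the point


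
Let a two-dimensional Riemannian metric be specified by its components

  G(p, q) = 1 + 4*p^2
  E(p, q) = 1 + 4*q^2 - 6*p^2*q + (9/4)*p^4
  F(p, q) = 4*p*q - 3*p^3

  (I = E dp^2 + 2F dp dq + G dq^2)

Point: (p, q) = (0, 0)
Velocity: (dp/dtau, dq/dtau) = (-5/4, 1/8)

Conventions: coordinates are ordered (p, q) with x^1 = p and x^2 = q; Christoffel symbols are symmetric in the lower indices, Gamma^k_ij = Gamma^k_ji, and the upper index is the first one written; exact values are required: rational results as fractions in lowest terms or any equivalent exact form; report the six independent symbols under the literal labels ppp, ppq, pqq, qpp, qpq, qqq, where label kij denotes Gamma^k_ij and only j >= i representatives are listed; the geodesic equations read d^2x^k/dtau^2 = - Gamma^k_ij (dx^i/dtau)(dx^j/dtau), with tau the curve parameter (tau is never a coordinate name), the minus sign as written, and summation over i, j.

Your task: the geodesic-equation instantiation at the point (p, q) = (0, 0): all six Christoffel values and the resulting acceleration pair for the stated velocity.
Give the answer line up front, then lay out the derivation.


Answer: Gamma_ppp = 0, Gamma_ppq = 0, Gamma_pqq = 0, Gamma_qpp = 0, Gamma_qpq = 0, Gamma_qqq = 0; accelerations (d^2p/dtau^2, d^2q/dtau^2) = (0, 0)

E = 1, F = 0, G = 1 at the point
E_p = 0, E_q = 0, F_p = 0, F_q = 0, G_p = 0, G_q = 0
EG - F^2 = 1;  g^inv = (1) * [[1, 0], [0, 1]]
first-kind symbols [ij,l] = (1/2)(d_i g_jl + d_j g_il - d_l g_ij): [pp,p] = E_p/2 = 0, [pp,q] = F_p - E_q/2 = 0, [pq,p] = E_q/2 = 0, [pq,q] = G_p/2 = 0, [qq,p] = F_q - G_p/2 = 0, [qq,q] = G_q/2 = 0
Gamma^p_ij = (G*[ij,p] - F*[ij,q])/(EG - F^2), Gamma^q_ij = (E*[ij,q] - F*[ij,p])/(EG - F^2)
Gamma_ppp = 0, Gamma_ppq = 0, Gamma_pqq = 0, Gamma_qpp = 0, Gamma_qpq = 0, Gamma_qqq = 0
d^2p/dtau^2 = -(Gamma_ppp*(-5/4)^2 + 2*Gamma_ppq*(-5/4)*(1/8) + Gamma_pqq*(1/8)^2) = 0
d^2q/dtau^2 = -(Gamma_qpp*(-5/4)^2 + 2*Gamma_qpq*(-5/4)*(1/8) + Gamma_qqq*(1/8)^2) = 0


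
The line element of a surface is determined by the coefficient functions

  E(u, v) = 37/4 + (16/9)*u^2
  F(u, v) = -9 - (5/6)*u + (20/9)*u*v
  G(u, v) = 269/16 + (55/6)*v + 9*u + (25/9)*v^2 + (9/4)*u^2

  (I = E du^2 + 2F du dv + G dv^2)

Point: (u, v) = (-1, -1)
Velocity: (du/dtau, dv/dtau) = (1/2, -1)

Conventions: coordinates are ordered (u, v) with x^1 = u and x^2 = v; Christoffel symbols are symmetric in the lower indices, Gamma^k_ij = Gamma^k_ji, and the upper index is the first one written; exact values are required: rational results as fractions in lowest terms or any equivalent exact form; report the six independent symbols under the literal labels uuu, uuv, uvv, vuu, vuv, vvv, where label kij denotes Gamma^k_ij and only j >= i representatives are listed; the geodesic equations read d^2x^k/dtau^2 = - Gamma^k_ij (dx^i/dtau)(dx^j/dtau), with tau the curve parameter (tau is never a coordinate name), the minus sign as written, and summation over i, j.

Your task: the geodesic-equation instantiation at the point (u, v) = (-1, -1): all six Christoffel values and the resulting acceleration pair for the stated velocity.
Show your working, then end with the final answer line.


E = 397/36, F = -107/18, G = 529/144 at the point
E_u = -32/9, E_v = 0, F_u = -55/18, F_v = -20/9, G_u = 9/2, G_v = 65/18
EG - F^2 = 2981/576;  g^inv = (576/2981) * [[529/144, 107/18], [107/18, 397/36]]
first-kind symbols [ij,l] = (1/2)(d_i g_jl + d_j g_il - d_l g_ij): [uu,u] = E_u/2 = -16/9, [uu,v] = F_u - E_v/2 = -55/18, [uv,u] = E_v/2 = 0, [uv,v] = G_u/2 = 9/4, [vv,u] = F_v - G_u/2 = -161/36, [vv,v] = G_v/2 = 65/36
Gamma^u_ij = (G*[ij,u] - F*[ij,v])/(EG - F^2), Gamma^v_ij = (E*[ij,v] - F*[ij,u])/(EG - F^2)
Gamma_uuu = -14224/2981, Gamma_uuv = 7704/2981, Gamma_uvv = -3281/2981, Gamma_vuu = -25496/2981, Gamma_vuv = 14292/2981, Gamma_vvv = -3844/2981
d^2u/dtau^2 = -(Gamma_uuu*(1/2)^2 + 2*Gamma_uuv*(1/2)*(-1) + Gamma_uvv*(-1)^2) = 14541/2981
d^2v/dtau^2 = -(Gamma_vuu*(1/2)^2 + 2*Gamma_vuv*(1/2)*(-1) + Gamma_vvv*(-1)^2) = 24510/2981

Answer: Gamma_uuu = -14224/2981, Gamma_uuv = 7704/2981, Gamma_uvv = -3281/2981, Gamma_vuu = -25496/2981, Gamma_vuv = 14292/2981, Gamma_vvv = -3844/2981; accelerations (d^2u/dtau^2, d^2v/dtau^2) = (14541/2981, 24510/2981)


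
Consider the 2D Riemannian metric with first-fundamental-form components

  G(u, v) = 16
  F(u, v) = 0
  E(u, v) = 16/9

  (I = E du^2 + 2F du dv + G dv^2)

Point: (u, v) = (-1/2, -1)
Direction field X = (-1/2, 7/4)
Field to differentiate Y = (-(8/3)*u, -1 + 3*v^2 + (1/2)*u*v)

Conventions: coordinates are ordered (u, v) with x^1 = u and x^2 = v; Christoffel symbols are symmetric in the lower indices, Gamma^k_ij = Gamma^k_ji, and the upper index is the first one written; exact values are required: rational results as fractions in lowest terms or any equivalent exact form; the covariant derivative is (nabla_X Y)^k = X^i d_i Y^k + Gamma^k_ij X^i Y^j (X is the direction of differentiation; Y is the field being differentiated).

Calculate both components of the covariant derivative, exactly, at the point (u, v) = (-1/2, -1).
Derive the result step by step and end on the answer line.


E = 16/9, F = 0, G = 16 at the point
E_u = 0, E_v = 0, F_u = 0, F_v = 0, G_u = 0, G_v = 0
EG - F^2 = 256/9;  g^inv = (9/256) * [[16, 0], [0, 16/9]]
first-kind symbols [ij,l] = (1/2)(d_i g_jl + d_j g_il - d_l g_ij): [uu,u] = E_u/2 = 0, [uu,v] = F_u - E_v/2 = 0, [uv,u] = E_v/2 = 0, [uv,v] = G_u/2 = 0, [vv,u] = F_v - G_u/2 = 0, [vv,v] = G_v/2 = 0
Gamma^u_ij = (G*[ij,u] - F*[ij,v])/(EG - F^2), Gamma^v_ij = (E*[ij,v] - F*[ij,u])/(EG - F^2)
Gamma_uuu = 0, Gamma_uuv = 0, Gamma_uvv = 0, Gamma_vuu = 0, Gamma_vuv = 0, Gamma_vvv = 0
X = (-1/2, 7/4), Y = (4/3, 9/4) at the point

Answer: (nabla_X Y)^u = 4/3, (nabla_X Y)^v = -171/16


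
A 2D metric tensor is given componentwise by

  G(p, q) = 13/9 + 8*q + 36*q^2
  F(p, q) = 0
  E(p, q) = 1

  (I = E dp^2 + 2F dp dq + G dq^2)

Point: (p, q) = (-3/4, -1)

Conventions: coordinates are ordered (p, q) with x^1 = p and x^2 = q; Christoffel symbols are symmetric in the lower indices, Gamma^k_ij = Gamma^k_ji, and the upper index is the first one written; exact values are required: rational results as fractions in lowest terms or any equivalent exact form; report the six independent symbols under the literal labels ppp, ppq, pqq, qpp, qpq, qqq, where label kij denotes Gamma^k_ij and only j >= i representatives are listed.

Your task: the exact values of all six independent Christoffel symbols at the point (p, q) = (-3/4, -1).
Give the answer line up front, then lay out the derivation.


Answer: Gamma_ppp = 0, Gamma_ppq = 0, Gamma_pqq = 0, Gamma_qpp = 0, Gamma_qpq = 0, Gamma_qqq = -288/265

E = 1, F = 0, G = 265/9 at the point
E_p = 0, E_q = 0, F_p = 0, F_q = 0, G_p = 0, G_q = -64
EG - F^2 = 265/9;  g^inv = (9/265) * [[265/9, 0], [0, 1]]
first-kind symbols [ij,l] = (1/2)(d_i g_jl + d_j g_il - d_l g_ij): [pp,p] = E_p/2 = 0, [pp,q] = F_p - E_q/2 = 0, [pq,p] = E_q/2 = 0, [pq,q] = G_p/2 = 0, [qq,p] = F_q - G_p/2 = 0, [qq,q] = G_q/2 = -32
Gamma^p_ij = (G*[ij,p] - F*[ij,q])/(EG - F^2), Gamma^q_ij = (E*[ij,q] - F*[ij,p])/(EG - F^2)


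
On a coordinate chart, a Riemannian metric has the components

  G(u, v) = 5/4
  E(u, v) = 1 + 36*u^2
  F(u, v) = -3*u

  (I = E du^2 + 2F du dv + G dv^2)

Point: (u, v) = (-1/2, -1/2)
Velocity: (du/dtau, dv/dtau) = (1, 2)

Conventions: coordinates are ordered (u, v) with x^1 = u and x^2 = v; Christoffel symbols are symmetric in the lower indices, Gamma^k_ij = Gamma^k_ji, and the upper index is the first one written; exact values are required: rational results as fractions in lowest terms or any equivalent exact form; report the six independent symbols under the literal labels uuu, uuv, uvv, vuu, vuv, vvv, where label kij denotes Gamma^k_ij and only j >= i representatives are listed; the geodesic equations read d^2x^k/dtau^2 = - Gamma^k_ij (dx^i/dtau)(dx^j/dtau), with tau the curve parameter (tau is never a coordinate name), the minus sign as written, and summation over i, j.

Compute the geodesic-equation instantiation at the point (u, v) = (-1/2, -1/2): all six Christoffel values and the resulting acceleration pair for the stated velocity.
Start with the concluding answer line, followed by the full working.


Answer: Gamma_uuu = -72/41, Gamma_uuv = 0, Gamma_uvv = 0, Gamma_vuu = -12/41, Gamma_vuv = 0, Gamma_vvv = 0; accelerations (d^2u/dtau^2, d^2v/dtau^2) = (72/41, 12/41)

E = 10, F = 3/2, G = 5/4 at the point
E_u = -36, E_v = 0, F_u = -3, F_v = 0, G_u = 0, G_v = 0
EG - F^2 = 41/4;  g^inv = (4/41) * [[5/4, -3/2], [-3/2, 10]]
first-kind symbols [ij,l] = (1/2)(d_i g_jl + d_j g_il - d_l g_ij): [uu,u] = E_u/2 = -18, [uu,v] = F_u - E_v/2 = -3, [uv,u] = E_v/2 = 0, [uv,v] = G_u/2 = 0, [vv,u] = F_v - G_u/2 = 0, [vv,v] = G_v/2 = 0
Gamma^u_ij = (G*[ij,u] - F*[ij,v])/(EG - F^2), Gamma^v_ij = (E*[ij,v] - F*[ij,u])/(EG - F^2)
Gamma_uuu = -72/41, Gamma_uuv = 0, Gamma_uvv = 0, Gamma_vuu = -12/41, Gamma_vuv = 0, Gamma_vvv = 0
d^2u/dtau^2 = -(Gamma_uuu*(1)^2 + 2*Gamma_uuv*(1)*(2) + Gamma_uvv*(2)^2) = 72/41
d^2v/dtau^2 = -(Gamma_vuu*(1)^2 + 2*Gamma_vuv*(1)*(2) + Gamma_vvv*(2)^2) = 12/41


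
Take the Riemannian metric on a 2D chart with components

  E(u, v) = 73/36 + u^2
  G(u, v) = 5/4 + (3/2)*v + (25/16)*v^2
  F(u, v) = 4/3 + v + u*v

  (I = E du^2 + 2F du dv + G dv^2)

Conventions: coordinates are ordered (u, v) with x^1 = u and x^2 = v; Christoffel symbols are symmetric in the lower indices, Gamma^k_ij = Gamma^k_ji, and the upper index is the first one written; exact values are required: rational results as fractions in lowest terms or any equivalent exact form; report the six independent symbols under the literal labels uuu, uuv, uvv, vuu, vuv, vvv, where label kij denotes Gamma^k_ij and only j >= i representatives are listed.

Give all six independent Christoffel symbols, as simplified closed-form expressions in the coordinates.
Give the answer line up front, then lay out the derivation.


Answer: Gamma_uuu = (324*u*v^2 + 864*u*v + 720*u - 576*v^2 - 768*v)/(324*u^2*v^2 + 864*u^2*v + 720*u^2 - 1152*u*v^2 - 1536*u*v + 1249*v^2 + 216*v + 436), Gamma_uuv = 0, Gamma_uvv = (432*u*v + 720*u - 768*v + 144)/(324*u^2*v^2 + 864*u^2*v + 720*u^2 - 1152*u*v^2 - 1536*u*v + 1249*v^2 + 216*v + 436), Gamma_vuu = (-576*u*v - 768*u + 1168*v)/(324*u^2*v^2 + 864*u^2*v + 720*u^2 - 1152*u*v^2 - 1536*u*v + 1249*v^2 + 216*v + 436), Gamma_vuv = 0, Gamma_vvv = (324*u^2*v + 432*u^2 - 1152*u*v - 768*u + 1249*v + 108)/(324*u^2*v^2 + 864*u^2*v + 720*u^2 - 1152*u*v^2 - 1536*u*v + 1249*v^2 + 216*v + 436)

E = 73/36 + u^2; F = 4/3 + v + u*v; G = 5/4 + (3/2)*v + (25/16)*v^2
Gamma^k_ij = (1/2) g^{kl} (d_i g_jl + d_j g_il - d_l g_ij), with g^inv = (1/(EG-F^2)) [[G, -F], [-F, E]]
first partials: E_u = 2*u, E_v = 0, F_u = v, F_v = 1 + u, G_u = 0, G_v = 3/2 + (25/8)*v
D = EG - F^2 = 109/144 + (3/8)*v + (1249/576)*v^2 - (8/3)*u*v + (5/4)*u^2 - 2*u*v^2 + (3/2)*u^2*v + (9/16)*u^2*v^2
expanded: Gamma^u_uu = (G E_u - 2F F_u + F E_v)/(2D), Gamma^u_uv = (G E_v - F G_u)/(2D), Gamma^u_vv = (2G F_v - G G_u - F G_v)/(2D), Gamma^v_uu = (2E F_u - E E_v - F E_u)/(2D), Gamma^v_uv = (E G_u - F E_v)/(2D), Gamma^v_vv = (E G_v - 2F F_v + F G_u)/(2D); substitute and cancel common factors


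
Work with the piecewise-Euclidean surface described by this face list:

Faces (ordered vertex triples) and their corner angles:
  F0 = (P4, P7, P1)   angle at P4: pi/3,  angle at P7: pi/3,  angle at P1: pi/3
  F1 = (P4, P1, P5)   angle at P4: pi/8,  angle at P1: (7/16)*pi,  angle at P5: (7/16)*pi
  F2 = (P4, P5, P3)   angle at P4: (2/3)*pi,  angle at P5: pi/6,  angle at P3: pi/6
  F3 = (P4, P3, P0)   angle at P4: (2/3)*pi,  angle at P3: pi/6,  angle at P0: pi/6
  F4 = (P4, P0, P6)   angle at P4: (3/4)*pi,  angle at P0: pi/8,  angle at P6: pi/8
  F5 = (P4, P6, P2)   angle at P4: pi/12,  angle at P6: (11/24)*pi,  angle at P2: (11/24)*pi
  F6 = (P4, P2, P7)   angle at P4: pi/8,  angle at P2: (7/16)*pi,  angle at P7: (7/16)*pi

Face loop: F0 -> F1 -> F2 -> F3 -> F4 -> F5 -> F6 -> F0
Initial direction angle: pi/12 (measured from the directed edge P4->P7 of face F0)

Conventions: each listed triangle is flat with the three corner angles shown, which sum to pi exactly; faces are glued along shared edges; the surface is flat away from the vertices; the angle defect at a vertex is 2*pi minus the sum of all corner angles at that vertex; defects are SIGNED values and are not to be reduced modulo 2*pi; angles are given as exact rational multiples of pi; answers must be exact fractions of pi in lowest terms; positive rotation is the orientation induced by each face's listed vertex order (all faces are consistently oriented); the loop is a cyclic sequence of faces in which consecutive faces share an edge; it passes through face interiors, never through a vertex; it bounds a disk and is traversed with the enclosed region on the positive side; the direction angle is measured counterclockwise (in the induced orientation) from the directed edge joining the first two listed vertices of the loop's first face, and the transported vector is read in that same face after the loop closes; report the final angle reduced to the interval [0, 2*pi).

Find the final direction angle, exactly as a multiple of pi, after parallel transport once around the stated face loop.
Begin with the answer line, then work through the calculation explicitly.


Answer: final direction angle = (4/3)*pi

enclosed vertex P4: corner angles sum to (11/4)*pi, defect = 2*pi - (11/4)*pi = (-3/4)*pi
the final direction is the initial angle plus the enclosed defects, taken mod 2*pi in the induced orientation
final angle = pi/12 - (3/4)*pi = (4/3)*pi (mod 2*pi)


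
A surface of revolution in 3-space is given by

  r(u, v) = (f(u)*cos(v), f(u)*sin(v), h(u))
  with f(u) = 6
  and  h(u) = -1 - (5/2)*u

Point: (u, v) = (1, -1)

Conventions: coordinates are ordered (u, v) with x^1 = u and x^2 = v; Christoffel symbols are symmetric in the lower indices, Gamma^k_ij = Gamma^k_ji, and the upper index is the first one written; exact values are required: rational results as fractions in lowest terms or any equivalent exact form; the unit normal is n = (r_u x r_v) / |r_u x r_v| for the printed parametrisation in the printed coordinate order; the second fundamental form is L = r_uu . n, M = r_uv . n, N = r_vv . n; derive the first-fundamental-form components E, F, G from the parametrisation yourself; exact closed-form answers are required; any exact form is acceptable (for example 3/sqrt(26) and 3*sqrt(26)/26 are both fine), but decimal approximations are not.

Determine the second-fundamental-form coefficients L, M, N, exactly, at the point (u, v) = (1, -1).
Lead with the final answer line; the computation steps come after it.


Answer: L = 0, M = 0, N = -6

f = 6, f' = 0, f'' = 0, h' = -5/2, h'' = 0
E = 25/4, F = 0, G = 36; answer radicand W^2 = 25/4
unnormalised second-form numerators: l = 0, m = 0, n = -15; L = l/sqrt(25/4), and similarly M = m/sqrt(W^2), N = n/sqrt(W^2)


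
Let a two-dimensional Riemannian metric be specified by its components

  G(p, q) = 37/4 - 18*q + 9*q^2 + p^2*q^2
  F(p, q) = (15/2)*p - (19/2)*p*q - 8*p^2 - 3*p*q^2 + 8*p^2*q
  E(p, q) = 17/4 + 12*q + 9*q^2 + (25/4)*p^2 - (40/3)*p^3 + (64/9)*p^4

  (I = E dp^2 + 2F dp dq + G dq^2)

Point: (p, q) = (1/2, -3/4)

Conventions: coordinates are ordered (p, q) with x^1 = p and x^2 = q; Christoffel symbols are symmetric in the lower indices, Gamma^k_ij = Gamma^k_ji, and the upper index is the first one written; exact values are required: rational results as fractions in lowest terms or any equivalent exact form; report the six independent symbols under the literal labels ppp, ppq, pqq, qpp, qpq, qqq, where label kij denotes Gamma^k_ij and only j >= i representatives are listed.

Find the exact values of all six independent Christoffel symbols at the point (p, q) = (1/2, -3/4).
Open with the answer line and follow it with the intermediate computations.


Answer: Gamma_ppp = -16496/86941, Gamma_ppq = -200907/86941, Gamma_pqq = 469575/173882, Gamma_qpp = 780/86941, Gamma_qpq = 22212/86941, Gamma_qqq = -74505/86941

E = 47/72, F = 95/32, G = 1789/64 at the point
E_p = -7/36, E_q = -3/2, F_p = -17/16, F_q = -1/2, G_p = 9/16, G_q = -255/8
EG - F^2 = 86941/9216;  g^inv = (9216/86941) * [[1789/64, -95/32], [-95/32, 47/72]]
first-kind symbols [ij,l] = (1/2)(d_i g_jl + d_j g_il - d_l g_ij): [pp,p] = E_p/2 = -7/72, [pp,q] = F_p - E_q/2 = -5/16, [pq,p] = E_q/2 = -3/4, [pq,q] = G_p/2 = 9/32, [qq,p] = F_q - G_p/2 = -25/32, [qq,q] = G_q/2 = -255/16
Gamma^p_ij = (G*[ij,p] - F*[ij,q])/(EG - F^2), Gamma^q_ij = (E*[ij,q] - F*[ij,p])/(EG - F^2)


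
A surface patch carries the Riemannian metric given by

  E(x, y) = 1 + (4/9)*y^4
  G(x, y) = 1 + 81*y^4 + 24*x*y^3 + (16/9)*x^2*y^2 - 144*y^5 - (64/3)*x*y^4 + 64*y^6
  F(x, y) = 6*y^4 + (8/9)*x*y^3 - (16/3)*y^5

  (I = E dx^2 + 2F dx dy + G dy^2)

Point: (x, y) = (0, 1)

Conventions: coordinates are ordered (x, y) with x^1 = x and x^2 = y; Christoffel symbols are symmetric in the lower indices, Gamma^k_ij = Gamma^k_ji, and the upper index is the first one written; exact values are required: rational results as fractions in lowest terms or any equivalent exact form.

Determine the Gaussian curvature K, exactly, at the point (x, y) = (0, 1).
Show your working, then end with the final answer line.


E = 13/9, F = 2/3, G = 2, EG - F^2 = 22/9 at the point
E_x = 0, E_y = 16/9, F_x = 8/9, F_y = -8/3, G_x = 8/3, G_y = -12
E_yy = 16/3, F_xy = 8/3, G_xx = 32/9
The intrinsic route: Brioschi's K = (det M1 - det M2)/(EG - F^2)^2.
M1 = [[-E_yy/2 + F_xy - G_xx/2, E_x/2, F_x - E_y/2], [F_y - G_x/2, E, F], [G_y/2, F, G]] = [[-16/9, 0, 0], [-4, 13/9, 2/3], [-6, 2/3, 2]]; det M1 = -352/81
M2 = [[0, E_y/2, G_x/2], [E_y/2, E, F], [G_x/2, F, G]] = [[0, 8/9, 4/3], [8/9, 13/9, 2/3], [4/3, 2/3, 2]]; det M2 = -208/81
det M1 - det M2 = -16/9; K = -16/9 / (22/9)^2 = -36/121

Answer: K = -36/121


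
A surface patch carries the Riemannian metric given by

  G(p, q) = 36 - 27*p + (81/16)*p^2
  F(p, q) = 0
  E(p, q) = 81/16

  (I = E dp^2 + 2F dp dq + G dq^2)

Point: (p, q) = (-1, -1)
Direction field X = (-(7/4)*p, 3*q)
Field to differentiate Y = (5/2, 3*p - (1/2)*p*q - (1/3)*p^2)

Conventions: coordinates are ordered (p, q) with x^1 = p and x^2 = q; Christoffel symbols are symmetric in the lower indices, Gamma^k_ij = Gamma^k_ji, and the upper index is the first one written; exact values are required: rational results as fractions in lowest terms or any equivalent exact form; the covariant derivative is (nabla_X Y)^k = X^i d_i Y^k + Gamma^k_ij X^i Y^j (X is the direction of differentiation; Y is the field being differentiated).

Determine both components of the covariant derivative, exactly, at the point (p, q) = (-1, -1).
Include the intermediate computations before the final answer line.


E = 81/16, F = 0, G = 1089/16 at the point
E_p = 0, E_q = 0, F_p = 0, F_q = 0, G_p = -297/8, G_q = 0
EG - F^2 = 88209/256;  g^inv = (256/88209) * [[1089/16, 0], [0, 81/16]]
first-kind symbols [ij,l] = (1/2)(d_i g_jl + d_j g_il - d_l g_ij): [pp,p] = E_p/2 = 0, [pp,q] = F_p - E_q/2 = 0, [pq,p] = E_q/2 = 0, [pq,q] = G_p/2 = -297/16, [qq,p] = F_q - G_p/2 = 297/16, [qq,q] = G_q/2 = 0
Gamma^p_ij = (G*[ij,p] - F*[ij,q])/(EG - F^2), Gamma^q_ij = (E*[ij,q] - F*[ij,p])/(EG - F^2)
Gamma_ppp = 0, Gamma_ppq = 0, Gamma_pqq = 11/3, Gamma_qpp = 0, Gamma_qpq = -3/11, Gamma_qqq = 0
X = (7/4, -3), Y = (5/2, -23/6) at the point

Answer: (nabla_X Y)^p = 253/6, (nabla_X Y)^q = 29/3


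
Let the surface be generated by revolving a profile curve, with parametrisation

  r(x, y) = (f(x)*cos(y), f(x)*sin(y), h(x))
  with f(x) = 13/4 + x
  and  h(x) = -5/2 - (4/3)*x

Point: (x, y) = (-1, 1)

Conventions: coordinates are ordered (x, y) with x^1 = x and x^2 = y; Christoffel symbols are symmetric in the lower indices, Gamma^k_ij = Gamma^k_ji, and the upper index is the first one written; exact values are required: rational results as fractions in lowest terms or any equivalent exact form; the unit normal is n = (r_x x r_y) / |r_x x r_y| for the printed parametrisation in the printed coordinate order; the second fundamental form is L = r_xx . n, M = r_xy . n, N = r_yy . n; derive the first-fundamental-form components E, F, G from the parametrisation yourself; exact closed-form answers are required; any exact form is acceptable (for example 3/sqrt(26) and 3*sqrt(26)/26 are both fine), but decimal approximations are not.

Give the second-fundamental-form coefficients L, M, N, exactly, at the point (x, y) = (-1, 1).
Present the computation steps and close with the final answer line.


f = 9/4, f' = 1, f'' = 0, h' = -4/3, h'' = 0
E = 25/9, F = 0, G = 81/16; answer radicand W^2 = 25/9
unnormalised second-form numerators: l = 0, m = 0, n = -3; L = l/sqrt(25/9), and similarly M = m/sqrt(W^2), N = n/sqrt(W^2)

Answer: L = 0, M = 0, N = -9/5


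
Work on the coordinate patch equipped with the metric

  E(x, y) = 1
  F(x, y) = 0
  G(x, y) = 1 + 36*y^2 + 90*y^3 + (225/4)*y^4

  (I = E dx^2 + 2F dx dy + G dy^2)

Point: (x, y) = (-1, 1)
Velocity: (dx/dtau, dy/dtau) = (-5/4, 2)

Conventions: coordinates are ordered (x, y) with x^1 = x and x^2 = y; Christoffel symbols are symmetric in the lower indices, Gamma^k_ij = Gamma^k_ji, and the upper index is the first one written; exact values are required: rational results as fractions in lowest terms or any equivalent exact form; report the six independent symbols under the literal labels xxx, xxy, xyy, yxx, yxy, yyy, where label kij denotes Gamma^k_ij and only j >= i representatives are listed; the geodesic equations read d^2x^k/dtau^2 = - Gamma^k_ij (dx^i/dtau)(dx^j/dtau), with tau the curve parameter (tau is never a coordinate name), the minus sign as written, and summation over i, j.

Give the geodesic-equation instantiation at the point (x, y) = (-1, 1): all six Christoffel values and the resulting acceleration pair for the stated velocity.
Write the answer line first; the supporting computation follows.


Answer: Gamma_xxx = 0, Gamma_xxy = 0, Gamma_xyy = 0, Gamma_yxx = 0, Gamma_yxy = 0, Gamma_yyy = 1134/733; accelerations (d^2x/dtau^2, d^2y/dtau^2) = (0, -4536/733)

E = 1, F = 0, G = 733/4 at the point
E_x = 0, E_y = 0, F_x = 0, F_y = 0, G_x = 0, G_y = 567
EG - F^2 = 733/4;  g^inv = (4/733) * [[733/4, 0], [0, 1]]
first-kind symbols [ij,l] = (1/2)(d_i g_jl + d_j g_il - d_l g_ij): [xx,x] = E_x/2 = 0, [xx,y] = F_x - E_y/2 = 0, [xy,x] = E_y/2 = 0, [xy,y] = G_x/2 = 0, [yy,x] = F_y - G_x/2 = 0, [yy,y] = G_y/2 = 567/2
Gamma^x_ij = (G*[ij,x] - F*[ij,y])/(EG - F^2), Gamma^y_ij = (E*[ij,y] - F*[ij,x])/(EG - F^2)
Gamma_xxx = 0, Gamma_xxy = 0, Gamma_xyy = 0, Gamma_yxx = 0, Gamma_yxy = 0, Gamma_yyy = 1134/733
d^2x/dtau^2 = -(Gamma_xxx*(-5/4)^2 + 2*Gamma_xxy*(-5/4)*(2) + Gamma_xyy*(2)^2) = 0
d^2y/dtau^2 = -(Gamma_yxx*(-5/4)^2 + 2*Gamma_yxy*(-5/4)*(2) + Gamma_yyy*(2)^2) = -4536/733


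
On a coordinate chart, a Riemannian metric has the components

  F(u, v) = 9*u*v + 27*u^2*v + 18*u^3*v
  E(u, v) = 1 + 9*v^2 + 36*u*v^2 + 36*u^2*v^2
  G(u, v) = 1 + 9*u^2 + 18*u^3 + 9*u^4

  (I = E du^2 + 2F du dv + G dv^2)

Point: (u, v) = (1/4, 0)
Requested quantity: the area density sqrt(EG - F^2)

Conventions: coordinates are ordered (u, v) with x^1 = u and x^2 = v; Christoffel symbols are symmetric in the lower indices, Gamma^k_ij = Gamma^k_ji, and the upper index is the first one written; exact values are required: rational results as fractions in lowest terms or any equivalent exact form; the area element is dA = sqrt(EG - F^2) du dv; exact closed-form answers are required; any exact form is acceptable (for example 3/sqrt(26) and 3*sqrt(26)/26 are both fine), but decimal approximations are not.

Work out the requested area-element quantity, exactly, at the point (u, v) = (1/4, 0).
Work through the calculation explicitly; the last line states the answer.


E = 1, F = 0, G = 481/256; EG - F^2 = 481/256

Answer: sqrt(EG - F^2) = sqrt(481)/16
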